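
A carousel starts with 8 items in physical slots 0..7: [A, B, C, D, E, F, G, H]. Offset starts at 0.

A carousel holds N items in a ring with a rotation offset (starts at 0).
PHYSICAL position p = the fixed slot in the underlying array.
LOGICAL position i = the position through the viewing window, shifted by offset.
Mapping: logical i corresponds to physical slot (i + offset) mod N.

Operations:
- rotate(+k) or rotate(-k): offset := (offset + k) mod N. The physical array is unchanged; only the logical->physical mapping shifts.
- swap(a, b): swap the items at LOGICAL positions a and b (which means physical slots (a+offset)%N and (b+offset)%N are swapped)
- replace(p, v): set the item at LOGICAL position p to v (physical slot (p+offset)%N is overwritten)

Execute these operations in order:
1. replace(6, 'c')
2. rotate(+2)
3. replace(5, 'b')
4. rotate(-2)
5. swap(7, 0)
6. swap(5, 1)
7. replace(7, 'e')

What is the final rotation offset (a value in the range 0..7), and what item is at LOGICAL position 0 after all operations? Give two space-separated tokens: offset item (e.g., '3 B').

After op 1 (replace(6, 'c')): offset=0, physical=[A,B,C,D,E,F,c,H], logical=[A,B,C,D,E,F,c,H]
After op 2 (rotate(+2)): offset=2, physical=[A,B,C,D,E,F,c,H], logical=[C,D,E,F,c,H,A,B]
After op 3 (replace(5, 'b')): offset=2, physical=[A,B,C,D,E,F,c,b], logical=[C,D,E,F,c,b,A,B]
After op 4 (rotate(-2)): offset=0, physical=[A,B,C,D,E,F,c,b], logical=[A,B,C,D,E,F,c,b]
After op 5 (swap(7, 0)): offset=0, physical=[b,B,C,D,E,F,c,A], logical=[b,B,C,D,E,F,c,A]
After op 6 (swap(5, 1)): offset=0, physical=[b,F,C,D,E,B,c,A], logical=[b,F,C,D,E,B,c,A]
After op 7 (replace(7, 'e')): offset=0, physical=[b,F,C,D,E,B,c,e], logical=[b,F,C,D,E,B,c,e]

Answer: 0 b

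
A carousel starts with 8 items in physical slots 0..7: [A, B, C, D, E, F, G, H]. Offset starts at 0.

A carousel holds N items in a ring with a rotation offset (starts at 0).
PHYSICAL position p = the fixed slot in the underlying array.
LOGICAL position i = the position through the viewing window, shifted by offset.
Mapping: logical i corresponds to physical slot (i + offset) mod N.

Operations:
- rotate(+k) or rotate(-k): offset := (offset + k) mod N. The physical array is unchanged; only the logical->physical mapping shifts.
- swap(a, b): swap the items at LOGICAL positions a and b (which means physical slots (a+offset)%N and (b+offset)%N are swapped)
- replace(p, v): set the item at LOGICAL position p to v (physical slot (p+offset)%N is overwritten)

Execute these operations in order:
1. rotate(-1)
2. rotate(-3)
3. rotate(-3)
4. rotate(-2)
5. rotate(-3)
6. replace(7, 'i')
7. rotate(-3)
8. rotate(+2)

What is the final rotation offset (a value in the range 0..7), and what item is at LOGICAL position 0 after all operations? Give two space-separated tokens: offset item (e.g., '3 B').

After op 1 (rotate(-1)): offset=7, physical=[A,B,C,D,E,F,G,H], logical=[H,A,B,C,D,E,F,G]
After op 2 (rotate(-3)): offset=4, physical=[A,B,C,D,E,F,G,H], logical=[E,F,G,H,A,B,C,D]
After op 3 (rotate(-3)): offset=1, physical=[A,B,C,D,E,F,G,H], logical=[B,C,D,E,F,G,H,A]
After op 4 (rotate(-2)): offset=7, physical=[A,B,C,D,E,F,G,H], logical=[H,A,B,C,D,E,F,G]
After op 5 (rotate(-3)): offset=4, physical=[A,B,C,D,E,F,G,H], logical=[E,F,G,H,A,B,C,D]
After op 6 (replace(7, 'i')): offset=4, physical=[A,B,C,i,E,F,G,H], logical=[E,F,G,H,A,B,C,i]
After op 7 (rotate(-3)): offset=1, physical=[A,B,C,i,E,F,G,H], logical=[B,C,i,E,F,G,H,A]
After op 8 (rotate(+2)): offset=3, physical=[A,B,C,i,E,F,G,H], logical=[i,E,F,G,H,A,B,C]

Answer: 3 i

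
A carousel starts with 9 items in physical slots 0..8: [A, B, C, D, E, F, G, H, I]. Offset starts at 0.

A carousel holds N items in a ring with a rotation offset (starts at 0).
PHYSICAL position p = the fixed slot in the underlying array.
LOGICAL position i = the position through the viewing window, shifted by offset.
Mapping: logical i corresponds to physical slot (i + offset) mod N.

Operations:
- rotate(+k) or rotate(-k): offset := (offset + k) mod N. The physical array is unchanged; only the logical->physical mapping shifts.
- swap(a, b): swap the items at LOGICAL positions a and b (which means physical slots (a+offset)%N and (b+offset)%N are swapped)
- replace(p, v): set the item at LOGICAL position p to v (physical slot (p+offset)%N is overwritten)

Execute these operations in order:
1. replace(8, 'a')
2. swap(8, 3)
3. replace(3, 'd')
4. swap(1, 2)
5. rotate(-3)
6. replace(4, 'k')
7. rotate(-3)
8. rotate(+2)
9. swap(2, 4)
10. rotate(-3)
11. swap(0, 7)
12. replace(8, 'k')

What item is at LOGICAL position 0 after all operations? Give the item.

After op 1 (replace(8, 'a')): offset=0, physical=[A,B,C,D,E,F,G,H,a], logical=[A,B,C,D,E,F,G,H,a]
After op 2 (swap(8, 3)): offset=0, physical=[A,B,C,a,E,F,G,H,D], logical=[A,B,C,a,E,F,G,H,D]
After op 3 (replace(3, 'd')): offset=0, physical=[A,B,C,d,E,F,G,H,D], logical=[A,B,C,d,E,F,G,H,D]
After op 4 (swap(1, 2)): offset=0, physical=[A,C,B,d,E,F,G,H,D], logical=[A,C,B,d,E,F,G,H,D]
After op 5 (rotate(-3)): offset=6, physical=[A,C,B,d,E,F,G,H,D], logical=[G,H,D,A,C,B,d,E,F]
After op 6 (replace(4, 'k')): offset=6, physical=[A,k,B,d,E,F,G,H,D], logical=[G,H,D,A,k,B,d,E,F]
After op 7 (rotate(-3)): offset=3, physical=[A,k,B,d,E,F,G,H,D], logical=[d,E,F,G,H,D,A,k,B]
After op 8 (rotate(+2)): offset=5, physical=[A,k,B,d,E,F,G,H,D], logical=[F,G,H,D,A,k,B,d,E]
After op 9 (swap(2, 4)): offset=5, physical=[H,k,B,d,E,F,G,A,D], logical=[F,G,A,D,H,k,B,d,E]
After op 10 (rotate(-3)): offset=2, physical=[H,k,B,d,E,F,G,A,D], logical=[B,d,E,F,G,A,D,H,k]
After op 11 (swap(0, 7)): offset=2, physical=[B,k,H,d,E,F,G,A,D], logical=[H,d,E,F,G,A,D,B,k]
After op 12 (replace(8, 'k')): offset=2, physical=[B,k,H,d,E,F,G,A,D], logical=[H,d,E,F,G,A,D,B,k]

Answer: H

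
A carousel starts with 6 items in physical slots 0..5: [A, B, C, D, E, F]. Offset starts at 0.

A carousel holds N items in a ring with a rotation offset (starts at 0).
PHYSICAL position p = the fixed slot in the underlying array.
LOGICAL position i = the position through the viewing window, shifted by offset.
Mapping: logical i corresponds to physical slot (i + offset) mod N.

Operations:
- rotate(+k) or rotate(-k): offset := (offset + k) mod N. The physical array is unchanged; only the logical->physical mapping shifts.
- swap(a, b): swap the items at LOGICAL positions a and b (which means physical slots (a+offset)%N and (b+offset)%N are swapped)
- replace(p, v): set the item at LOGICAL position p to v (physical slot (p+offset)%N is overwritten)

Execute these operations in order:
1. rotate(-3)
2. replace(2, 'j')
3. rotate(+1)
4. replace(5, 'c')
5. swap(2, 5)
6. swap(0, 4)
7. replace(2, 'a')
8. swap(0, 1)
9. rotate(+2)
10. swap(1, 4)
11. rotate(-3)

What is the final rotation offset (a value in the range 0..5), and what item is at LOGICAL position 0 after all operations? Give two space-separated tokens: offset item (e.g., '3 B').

Answer: 3 A

Derivation:
After op 1 (rotate(-3)): offset=3, physical=[A,B,C,D,E,F], logical=[D,E,F,A,B,C]
After op 2 (replace(2, 'j')): offset=3, physical=[A,B,C,D,E,j], logical=[D,E,j,A,B,C]
After op 3 (rotate(+1)): offset=4, physical=[A,B,C,D,E,j], logical=[E,j,A,B,C,D]
After op 4 (replace(5, 'c')): offset=4, physical=[A,B,C,c,E,j], logical=[E,j,A,B,C,c]
After op 5 (swap(2, 5)): offset=4, physical=[c,B,C,A,E,j], logical=[E,j,c,B,C,A]
After op 6 (swap(0, 4)): offset=4, physical=[c,B,E,A,C,j], logical=[C,j,c,B,E,A]
After op 7 (replace(2, 'a')): offset=4, physical=[a,B,E,A,C,j], logical=[C,j,a,B,E,A]
After op 8 (swap(0, 1)): offset=4, physical=[a,B,E,A,j,C], logical=[j,C,a,B,E,A]
After op 9 (rotate(+2)): offset=0, physical=[a,B,E,A,j,C], logical=[a,B,E,A,j,C]
After op 10 (swap(1, 4)): offset=0, physical=[a,j,E,A,B,C], logical=[a,j,E,A,B,C]
After op 11 (rotate(-3)): offset=3, physical=[a,j,E,A,B,C], logical=[A,B,C,a,j,E]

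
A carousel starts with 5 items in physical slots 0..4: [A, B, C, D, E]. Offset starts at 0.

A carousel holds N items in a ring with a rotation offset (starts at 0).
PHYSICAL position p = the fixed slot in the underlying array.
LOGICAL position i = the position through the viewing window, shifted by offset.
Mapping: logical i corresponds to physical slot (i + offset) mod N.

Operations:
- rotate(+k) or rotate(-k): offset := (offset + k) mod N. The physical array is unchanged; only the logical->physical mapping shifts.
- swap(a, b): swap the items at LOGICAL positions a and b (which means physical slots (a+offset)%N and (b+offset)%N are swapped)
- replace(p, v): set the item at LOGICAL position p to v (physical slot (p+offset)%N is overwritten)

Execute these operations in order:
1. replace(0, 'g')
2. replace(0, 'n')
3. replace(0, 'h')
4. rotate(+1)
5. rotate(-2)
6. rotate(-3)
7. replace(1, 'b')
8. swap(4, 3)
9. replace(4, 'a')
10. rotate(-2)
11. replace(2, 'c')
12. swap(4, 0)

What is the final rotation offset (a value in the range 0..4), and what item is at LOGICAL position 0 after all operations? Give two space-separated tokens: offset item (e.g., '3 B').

Answer: 4 D

Derivation:
After op 1 (replace(0, 'g')): offset=0, physical=[g,B,C,D,E], logical=[g,B,C,D,E]
After op 2 (replace(0, 'n')): offset=0, physical=[n,B,C,D,E], logical=[n,B,C,D,E]
After op 3 (replace(0, 'h')): offset=0, physical=[h,B,C,D,E], logical=[h,B,C,D,E]
After op 4 (rotate(+1)): offset=1, physical=[h,B,C,D,E], logical=[B,C,D,E,h]
After op 5 (rotate(-2)): offset=4, physical=[h,B,C,D,E], logical=[E,h,B,C,D]
After op 6 (rotate(-3)): offset=1, physical=[h,B,C,D,E], logical=[B,C,D,E,h]
After op 7 (replace(1, 'b')): offset=1, physical=[h,B,b,D,E], logical=[B,b,D,E,h]
After op 8 (swap(4, 3)): offset=1, physical=[E,B,b,D,h], logical=[B,b,D,h,E]
After op 9 (replace(4, 'a')): offset=1, physical=[a,B,b,D,h], logical=[B,b,D,h,a]
After op 10 (rotate(-2)): offset=4, physical=[a,B,b,D,h], logical=[h,a,B,b,D]
After op 11 (replace(2, 'c')): offset=4, physical=[a,c,b,D,h], logical=[h,a,c,b,D]
After op 12 (swap(4, 0)): offset=4, physical=[a,c,b,h,D], logical=[D,a,c,b,h]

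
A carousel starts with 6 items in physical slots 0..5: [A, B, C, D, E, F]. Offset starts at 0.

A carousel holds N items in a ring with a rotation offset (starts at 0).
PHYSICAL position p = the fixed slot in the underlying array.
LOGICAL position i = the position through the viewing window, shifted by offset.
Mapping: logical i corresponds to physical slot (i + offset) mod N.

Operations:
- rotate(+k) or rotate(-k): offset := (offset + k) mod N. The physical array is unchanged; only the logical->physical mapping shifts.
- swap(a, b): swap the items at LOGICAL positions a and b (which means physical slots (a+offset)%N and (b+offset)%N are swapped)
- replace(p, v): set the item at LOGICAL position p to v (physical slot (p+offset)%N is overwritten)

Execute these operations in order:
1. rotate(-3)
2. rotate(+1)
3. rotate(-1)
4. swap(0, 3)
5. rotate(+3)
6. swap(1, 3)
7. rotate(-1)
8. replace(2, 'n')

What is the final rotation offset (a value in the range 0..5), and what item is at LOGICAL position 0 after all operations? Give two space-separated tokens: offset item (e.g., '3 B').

Answer: 5 F

Derivation:
After op 1 (rotate(-3)): offset=3, physical=[A,B,C,D,E,F], logical=[D,E,F,A,B,C]
After op 2 (rotate(+1)): offset=4, physical=[A,B,C,D,E,F], logical=[E,F,A,B,C,D]
After op 3 (rotate(-1)): offset=3, physical=[A,B,C,D,E,F], logical=[D,E,F,A,B,C]
After op 4 (swap(0, 3)): offset=3, physical=[D,B,C,A,E,F], logical=[A,E,F,D,B,C]
After op 5 (rotate(+3)): offset=0, physical=[D,B,C,A,E,F], logical=[D,B,C,A,E,F]
After op 6 (swap(1, 3)): offset=0, physical=[D,A,C,B,E,F], logical=[D,A,C,B,E,F]
After op 7 (rotate(-1)): offset=5, physical=[D,A,C,B,E,F], logical=[F,D,A,C,B,E]
After op 8 (replace(2, 'n')): offset=5, physical=[D,n,C,B,E,F], logical=[F,D,n,C,B,E]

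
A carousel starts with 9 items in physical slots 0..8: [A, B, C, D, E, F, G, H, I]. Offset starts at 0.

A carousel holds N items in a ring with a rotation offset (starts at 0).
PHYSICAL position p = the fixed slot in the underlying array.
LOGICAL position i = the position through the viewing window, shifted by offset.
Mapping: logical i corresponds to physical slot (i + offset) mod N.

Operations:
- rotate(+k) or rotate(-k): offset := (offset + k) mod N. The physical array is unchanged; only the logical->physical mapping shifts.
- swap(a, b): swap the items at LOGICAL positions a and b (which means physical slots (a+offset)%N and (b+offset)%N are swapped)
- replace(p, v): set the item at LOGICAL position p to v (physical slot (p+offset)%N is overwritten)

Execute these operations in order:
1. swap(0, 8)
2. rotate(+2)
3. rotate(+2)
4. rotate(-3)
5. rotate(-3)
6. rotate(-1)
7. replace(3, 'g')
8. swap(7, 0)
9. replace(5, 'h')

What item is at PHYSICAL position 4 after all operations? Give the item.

After op 1 (swap(0, 8)): offset=0, physical=[I,B,C,D,E,F,G,H,A], logical=[I,B,C,D,E,F,G,H,A]
After op 2 (rotate(+2)): offset=2, physical=[I,B,C,D,E,F,G,H,A], logical=[C,D,E,F,G,H,A,I,B]
After op 3 (rotate(+2)): offset=4, physical=[I,B,C,D,E,F,G,H,A], logical=[E,F,G,H,A,I,B,C,D]
After op 4 (rotate(-3)): offset=1, physical=[I,B,C,D,E,F,G,H,A], logical=[B,C,D,E,F,G,H,A,I]
After op 5 (rotate(-3)): offset=7, physical=[I,B,C,D,E,F,G,H,A], logical=[H,A,I,B,C,D,E,F,G]
After op 6 (rotate(-1)): offset=6, physical=[I,B,C,D,E,F,G,H,A], logical=[G,H,A,I,B,C,D,E,F]
After op 7 (replace(3, 'g')): offset=6, physical=[g,B,C,D,E,F,G,H,A], logical=[G,H,A,g,B,C,D,E,F]
After op 8 (swap(7, 0)): offset=6, physical=[g,B,C,D,G,F,E,H,A], logical=[E,H,A,g,B,C,D,G,F]
After op 9 (replace(5, 'h')): offset=6, physical=[g,B,h,D,G,F,E,H,A], logical=[E,H,A,g,B,h,D,G,F]

Answer: G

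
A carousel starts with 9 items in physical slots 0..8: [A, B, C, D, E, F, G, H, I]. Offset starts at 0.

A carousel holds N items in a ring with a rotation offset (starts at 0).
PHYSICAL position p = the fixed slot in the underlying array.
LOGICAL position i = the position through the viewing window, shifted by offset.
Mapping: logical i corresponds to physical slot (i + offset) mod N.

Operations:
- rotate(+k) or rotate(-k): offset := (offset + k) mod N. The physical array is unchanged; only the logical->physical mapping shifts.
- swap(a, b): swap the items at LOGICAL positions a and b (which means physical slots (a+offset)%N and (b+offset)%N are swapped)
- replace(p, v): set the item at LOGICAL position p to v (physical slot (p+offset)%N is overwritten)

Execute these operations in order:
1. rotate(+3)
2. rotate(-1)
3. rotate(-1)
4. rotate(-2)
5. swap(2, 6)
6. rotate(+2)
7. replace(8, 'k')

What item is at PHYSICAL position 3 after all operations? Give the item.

After op 1 (rotate(+3)): offset=3, physical=[A,B,C,D,E,F,G,H,I], logical=[D,E,F,G,H,I,A,B,C]
After op 2 (rotate(-1)): offset=2, physical=[A,B,C,D,E,F,G,H,I], logical=[C,D,E,F,G,H,I,A,B]
After op 3 (rotate(-1)): offset=1, physical=[A,B,C,D,E,F,G,H,I], logical=[B,C,D,E,F,G,H,I,A]
After op 4 (rotate(-2)): offset=8, physical=[A,B,C,D,E,F,G,H,I], logical=[I,A,B,C,D,E,F,G,H]
After op 5 (swap(2, 6)): offset=8, physical=[A,F,C,D,E,B,G,H,I], logical=[I,A,F,C,D,E,B,G,H]
After op 6 (rotate(+2)): offset=1, physical=[A,F,C,D,E,B,G,H,I], logical=[F,C,D,E,B,G,H,I,A]
After op 7 (replace(8, 'k')): offset=1, physical=[k,F,C,D,E,B,G,H,I], logical=[F,C,D,E,B,G,H,I,k]

Answer: D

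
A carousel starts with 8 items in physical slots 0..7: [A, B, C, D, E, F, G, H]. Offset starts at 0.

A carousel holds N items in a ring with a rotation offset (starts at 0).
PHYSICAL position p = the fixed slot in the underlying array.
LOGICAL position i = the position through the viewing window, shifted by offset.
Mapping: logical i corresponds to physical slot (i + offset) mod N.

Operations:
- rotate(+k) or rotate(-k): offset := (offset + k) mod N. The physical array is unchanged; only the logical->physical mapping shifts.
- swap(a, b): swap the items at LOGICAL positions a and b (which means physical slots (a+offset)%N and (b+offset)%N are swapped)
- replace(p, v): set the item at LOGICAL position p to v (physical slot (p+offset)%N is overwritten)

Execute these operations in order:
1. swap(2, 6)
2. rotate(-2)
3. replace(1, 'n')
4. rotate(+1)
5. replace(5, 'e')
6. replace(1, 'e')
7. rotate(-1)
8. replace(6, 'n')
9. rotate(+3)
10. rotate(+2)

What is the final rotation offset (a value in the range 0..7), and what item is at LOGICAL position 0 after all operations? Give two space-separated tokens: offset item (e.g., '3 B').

After op 1 (swap(2, 6)): offset=0, physical=[A,B,G,D,E,F,C,H], logical=[A,B,G,D,E,F,C,H]
After op 2 (rotate(-2)): offset=6, physical=[A,B,G,D,E,F,C,H], logical=[C,H,A,B,G,D,E,F]
After op 3 (replace(1, 'n')): offset=6, physical=[A,B,G,D,E,F,C,n], logical=[C,n,A,B,G,D,E,F]
After op 4 (rotate(+1)): offset=7, physical=[A,B,G,D,E,F,C,n], logical=[n,A,B,G,D,E,F,C]
After op 5 (replace(5, 'e')): offset=7, physical=[A,B,G,D,e,F,C,n], logical=[n,A,B,G,D,e,F,C]
After op 6 (replace(1, 'e')): offset=7, physical=[e,B,G,D,e,F,C,n], logical=[n,e,B,G,D,e,F,C]
After op 7 (rotate(-1)): offset=6, physical=[e,B,G,D,e,F,C,n], logical=[C,n,e,B,G,D,e,F]
After op 8 (replace(6, 'n')): offset=6, physical=[e,B,G,D,n,F,C,n], logical=[C,n,e,B,G,D,n,F]
After op 9 (rotate(+3)): offset=1, physical=[e,B,G,D,n,F,C,n], logical=[B,G,D,n,F,C,n,e]
After op 10 (rotate(+2)): offset=3, physical=[e,B,G,D,n,F,C,n], logical=[D,n,F,C,n,e,B,G]

Answer: 3 D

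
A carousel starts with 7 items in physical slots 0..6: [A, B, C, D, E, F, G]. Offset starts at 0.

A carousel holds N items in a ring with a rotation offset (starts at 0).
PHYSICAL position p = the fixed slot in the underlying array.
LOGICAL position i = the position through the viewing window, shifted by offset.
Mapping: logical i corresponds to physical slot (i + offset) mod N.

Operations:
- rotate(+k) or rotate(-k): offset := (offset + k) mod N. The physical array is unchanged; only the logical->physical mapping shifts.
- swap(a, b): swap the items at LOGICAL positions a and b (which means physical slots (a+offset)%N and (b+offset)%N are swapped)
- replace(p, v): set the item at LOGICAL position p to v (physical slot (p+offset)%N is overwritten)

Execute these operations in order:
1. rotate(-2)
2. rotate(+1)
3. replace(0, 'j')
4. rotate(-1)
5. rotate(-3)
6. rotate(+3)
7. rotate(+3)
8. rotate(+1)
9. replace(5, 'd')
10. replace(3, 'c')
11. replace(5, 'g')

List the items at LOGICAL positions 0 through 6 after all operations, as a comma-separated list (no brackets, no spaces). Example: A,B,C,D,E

After op 1 (rotate(-2)): offset=5, physical=[A,B,C,D,E,F,G], logical=[F,G,A,B,C,D,E]
After op 2 (rotate(+1)): offset=6, physical=[A,B,C,D,E,F,G], logical=[G,A,B,C,D,E,F]
After op 3 (replace(0, 'j')): offset=6, physical=[A,B,C,D,E,F,j], logical=[j,A,B,C,D,E,F]
After op 4 (rotate(-1)): offset=5, physical=[A,B,C,D,E,F,j], logical=[F,j,A,B,C,D,E]
After op 5 (rotate(-3)): offset=2, physical=[A,B,C,D,E,F,j], logical=[C,D,E,F,j,A,B]
After op 6 (rotate(+3)): offset=5, physical=[A,B,C,D,E,F,j], logical=[F,j,A,B,C,D,E]
After op 7 (rotate(+3)): offset=1, physical=[A,B,C,D,E,F,j], logical=[B,C,D,E,F,j,A]
After op 8 (rotate(+1)): offset=2, physical=[A,B,C,D,E,F,j], logical=[C,D,E,F,j,A,B]
After op 9 (replace(5, 'd')): offset=2, physical=[d,B,C,D,E,F,j], logical=[C,D,E,F,j,d,B]
After op 10 (replace(3, 'c')): offset=2, physical=[d,B,C,D,E,c,j], logical=[C,D,E,c,j,d,B]
After op 11 (replace(5, 'g')): offset=2, physical=[g,B,C,D,E,c,j], logical=[C,D,E,c,j,g,B]

Answer: C,D,E,c,j,g,B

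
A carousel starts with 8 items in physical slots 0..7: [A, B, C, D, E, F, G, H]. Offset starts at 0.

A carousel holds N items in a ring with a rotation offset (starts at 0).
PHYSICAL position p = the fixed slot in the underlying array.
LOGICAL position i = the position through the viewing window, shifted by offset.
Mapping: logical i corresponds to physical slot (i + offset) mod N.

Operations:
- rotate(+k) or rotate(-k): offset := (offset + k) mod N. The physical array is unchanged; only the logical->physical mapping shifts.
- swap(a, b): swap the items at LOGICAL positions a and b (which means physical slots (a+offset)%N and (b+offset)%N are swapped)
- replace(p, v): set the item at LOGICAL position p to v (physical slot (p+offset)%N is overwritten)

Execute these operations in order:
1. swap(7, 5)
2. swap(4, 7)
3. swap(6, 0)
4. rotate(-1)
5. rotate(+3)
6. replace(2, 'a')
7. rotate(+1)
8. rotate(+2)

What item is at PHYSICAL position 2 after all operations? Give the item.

After op 1 (swap(7, 5)): offset=0, physical=[A,B,C,D,E,H,G,F], logical=[A,B,C,D,E,H,G,F]
After op 2 (swap(4, 7)): offset=0, physical=[A,B,C,D,F,H,G,E], logical=[A,B,C,D,F,H,G,E]
After op 3 (swap(6, 0)): offset=0, physical=[G,B,C,D,F,H,A,E], logical=[G,B,C,D,F,H,A,E]
After op 4 (rotate(-1)): offset=7, physical=[G,B,C,D,F,H,A,E], logical=[E,G,B,C,D,F,H,A]
After op 5 (rotate(+3)): offset=2, physical=[G,B,C,D,F,H,A,E], logical=[C,D,F,H,A,E,G,B]
After op 6 (replace(2, 'a')): offset=2, physical=[G,B,C,D,a,H,A,E], logical=[C,D,a,H,A,E,G,B]
After op 7 (rotate(+1)): offset=3, physical=[G,B,C,D,a,H,A,E], logical=[D,a,H,A,E,G,B,C]
After op 8 (rotate(+2)): offset=5, physical=[G,B,C,D,a,H,A,E], logical=[H,A,E,G,B,C,D,a]

Answer: C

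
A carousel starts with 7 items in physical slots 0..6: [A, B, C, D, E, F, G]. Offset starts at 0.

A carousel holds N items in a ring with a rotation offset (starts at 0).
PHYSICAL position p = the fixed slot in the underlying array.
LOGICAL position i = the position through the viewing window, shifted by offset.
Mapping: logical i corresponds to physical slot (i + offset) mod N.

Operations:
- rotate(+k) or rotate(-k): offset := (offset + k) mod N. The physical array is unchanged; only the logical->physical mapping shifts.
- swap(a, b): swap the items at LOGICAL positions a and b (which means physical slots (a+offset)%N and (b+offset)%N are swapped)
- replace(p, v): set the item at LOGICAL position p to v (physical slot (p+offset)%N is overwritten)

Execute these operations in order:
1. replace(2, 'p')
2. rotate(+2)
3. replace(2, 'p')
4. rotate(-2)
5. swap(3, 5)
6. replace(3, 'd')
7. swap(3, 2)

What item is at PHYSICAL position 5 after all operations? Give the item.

After op 1 (replace(2, 'p')): offset=0, physical=[A,B,p,D,E,F,G], logical=[A,B,p,D,E,F,G]
After op 2 (rotate(+2)): offset=2, physical=[A,B,p,D,E,F,G], logical=[p,D,E,F,G,A,B]
After op 3 (replace(2, 'p')): offset=2, physical=[A,B,p,D,p,F,G], logical=[p,D,p,F,G,A,B]
After op 4 (rotate(-2)): offset=0, physical=[A,B,p,D,p,F,G], logical=[A,B,p,D,p,F,G]
After op 5 (swap(3, 5)): offset=0, physical=[A,B,p,F,p,D,G], logical=[A,B,p,F,p,D,G]
After op 6 (replace(3, 'd')): offset=0, physical=[A,B,p,d,p,D,G], logical=[A,B,p,d,p,D,G]
After op 7 (swap(3, 2)): offset=0, physical=[A,B,d,p,p,D,G], logical=[A,B,d,p,p,D,G]

Answer: D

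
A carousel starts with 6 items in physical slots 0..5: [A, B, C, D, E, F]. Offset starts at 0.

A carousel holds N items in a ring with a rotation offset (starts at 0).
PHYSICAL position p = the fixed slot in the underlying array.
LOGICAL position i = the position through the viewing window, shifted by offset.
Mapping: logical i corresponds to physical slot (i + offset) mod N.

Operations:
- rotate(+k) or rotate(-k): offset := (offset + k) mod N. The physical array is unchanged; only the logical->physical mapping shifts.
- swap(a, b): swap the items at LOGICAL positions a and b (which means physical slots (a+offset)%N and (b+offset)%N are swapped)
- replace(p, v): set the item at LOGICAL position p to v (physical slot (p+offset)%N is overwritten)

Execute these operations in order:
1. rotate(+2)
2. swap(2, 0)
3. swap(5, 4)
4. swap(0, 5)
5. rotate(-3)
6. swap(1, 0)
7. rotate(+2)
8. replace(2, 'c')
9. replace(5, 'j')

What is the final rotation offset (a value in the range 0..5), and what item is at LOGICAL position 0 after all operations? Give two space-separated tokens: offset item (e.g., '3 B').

After op 1 (rotate(+2)): offset=2, physical=[A,B,C,D,E,F], logical=[C,D,E,F,A,B]
After op 2 (swap(2, 0)): offset=2, physical=[A,B,E,D,C,F], logical=[E,D,C,F,A,B]
After op 3 (swap(5, 4)): offset=2, physical=[B,A,E,D,C,F], logical=[E,D,C,F,B,A]
After op 4 (swap(0, 5)): offset=2, physical=[B,E,A,D,C,F], logical=[A,D,C,F,B,E]
After op 5 (rotate(-3)): offset=5, physical=[B,E,A,D,C,F], logical=[F,B,E,A,D,C]
After op 6 (swap(1, 0)): offset=5, physical=[F,E,A,D,C,B], logical=[B,F,E,A,D,C]
After op 7 (rotate(+2)): offset=1, physical=[F,E,A,D,C,B], logical=[E,A,D,C,B,F]
After op 8 (replace(2, 'c')): offset=1, physical=[F,E,A,c,C,B], logical=[E,A,c,C,B,F]
After op 9 (replace(5, 'j')): offset=1, physical=[j,E,A,c,C,B], logical=[E,A,c,C,B,j]

Answer: 1 E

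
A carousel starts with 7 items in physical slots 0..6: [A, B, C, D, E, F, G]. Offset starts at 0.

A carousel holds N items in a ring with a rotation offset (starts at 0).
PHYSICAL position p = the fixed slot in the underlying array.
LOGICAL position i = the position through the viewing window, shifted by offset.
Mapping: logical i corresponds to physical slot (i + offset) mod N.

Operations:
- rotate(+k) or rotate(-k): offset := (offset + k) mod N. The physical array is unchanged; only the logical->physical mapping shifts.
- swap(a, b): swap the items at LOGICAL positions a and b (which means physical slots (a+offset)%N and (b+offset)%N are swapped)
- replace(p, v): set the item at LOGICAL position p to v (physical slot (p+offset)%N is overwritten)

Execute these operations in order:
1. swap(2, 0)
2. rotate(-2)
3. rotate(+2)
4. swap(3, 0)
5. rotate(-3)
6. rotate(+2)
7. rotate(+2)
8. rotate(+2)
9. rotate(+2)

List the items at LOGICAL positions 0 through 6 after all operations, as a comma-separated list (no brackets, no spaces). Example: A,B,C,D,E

Answer: F,G,D,B,A,C,E

Derivation:
After op 1 (swap(2, 0)): offset=0, physical=[C,B,A,D,E,F,G], logical=[C,B,A,D,E,F,G]
After op 2 (rotate(-2)): offset=5, physical=[C,B,A,D,E,F,G], logical=[F,G,C,B,A,D,E]
After op 3 (rotate(+2)): offset=0, physical=[C,B,A,D,E,F,G], logical=[C,B,A,D,E,F,G]
After op 4 (swap(3, 0)): offset=0, physical=[D,B,A,C,E,F,G], logical=[D,B,A,C,E,F,G]
After op 5 (rotate(-3)): offset=4, physical=[D,B,A,C,E,F,G], logical=[E,F,G,D,B,A,C]
After op 6 (rotate(+2)): offset=6, physical=[D,B,A,C,E,F,G], logical=[G,D,B,A,C,E,F]
After op 7 (rotate(+2)): offset=1, physical=[D,B,A,C,E,F,G], logical=[B,A,C,E,F,G,D]
After op 8 (rotate(+2)): offset=3, physical=[D,B,A,C,E,F,G], logical=[C,E,F,G,D,B,A]
After op 9 (rotate(+2)): offset=5, physical=[D,B,A,C,E,F,G], logical=[F,G,D,B,A,C,E]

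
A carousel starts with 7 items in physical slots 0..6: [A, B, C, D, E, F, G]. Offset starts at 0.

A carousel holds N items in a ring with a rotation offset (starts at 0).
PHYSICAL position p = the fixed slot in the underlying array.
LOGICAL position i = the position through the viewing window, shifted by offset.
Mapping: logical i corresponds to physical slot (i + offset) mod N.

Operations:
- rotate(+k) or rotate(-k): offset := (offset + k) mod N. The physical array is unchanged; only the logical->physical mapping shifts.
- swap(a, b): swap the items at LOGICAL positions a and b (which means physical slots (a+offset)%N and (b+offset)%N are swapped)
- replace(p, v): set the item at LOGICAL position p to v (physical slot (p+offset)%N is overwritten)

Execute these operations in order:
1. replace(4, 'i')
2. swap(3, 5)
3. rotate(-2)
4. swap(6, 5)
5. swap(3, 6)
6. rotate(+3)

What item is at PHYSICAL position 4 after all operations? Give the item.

Answer: B

Derivation:
After op 1 (replace(4, 'i')): offset=0, physical=[A,B,C,D,i,F,G], logical=[A,B,C,D,i,F,G]
After op 2 (swap(3, 5)): offset=0, physical=[A,B,C,F,i,D,G], logical=[A,B,C,F,i,D,G]
After op 3 (rotate(-2)): offset=5, physical=[A,B,C,F,i,D,G], logical=[D,G,A,B,C,F,i]
After op 4 (swap(6, 5)): offset=5, physical=[A,B,C,i,F,D,G], logical=[D,G,A,B,C,i,F]
After op 5 (swap(3, 6)): offset=5, physical=[A,F,C,i,B,D,G], logical=[D,G,A,F,C,i,B]
After op 6 (rotate(+3)): offset=1, physical=[A,F,C,i,B,D,G], logical=[F,C,i,B,D,G,A]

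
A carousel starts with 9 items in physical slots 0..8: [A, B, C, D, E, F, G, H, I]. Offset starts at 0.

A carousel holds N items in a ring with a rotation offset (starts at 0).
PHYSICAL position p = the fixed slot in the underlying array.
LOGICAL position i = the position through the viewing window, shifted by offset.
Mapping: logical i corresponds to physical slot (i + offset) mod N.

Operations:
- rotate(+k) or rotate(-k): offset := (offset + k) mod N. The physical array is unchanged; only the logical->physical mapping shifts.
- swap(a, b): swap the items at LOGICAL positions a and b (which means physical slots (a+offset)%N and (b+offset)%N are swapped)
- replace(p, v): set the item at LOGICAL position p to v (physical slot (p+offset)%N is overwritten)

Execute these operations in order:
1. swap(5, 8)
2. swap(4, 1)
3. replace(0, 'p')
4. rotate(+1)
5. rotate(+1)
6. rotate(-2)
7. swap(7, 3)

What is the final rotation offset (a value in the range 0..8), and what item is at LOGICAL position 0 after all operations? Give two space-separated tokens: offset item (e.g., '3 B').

After op 1 (swap(5, 8)): offset=0, physical=[A,B,C,D,E,I,G,H,F], logical=[A,B,C,D,E,I,G,H,F]
After op 2 (swap(4, 1)): offset=0, physical=[A,E,C,D,B,I,G,H,F], logical=[A,E,C,D,B,I,G,H,F]
After op 3 (replace(0, 'p')): offset=0, physical=[p,E,C,D,B,I,G,H,F], logical=[p,E,C,D,B,I,G,H,F]
After op 4 (rotate(+1)): offset=1, physical=[p,E,C,D,B,I,G,H,F], logical=[E,C,D,B,I,G,H,F,p]
After op 5 (rotate(+1)): offset=2, physical=[p,E,C,D,B,I,G,H,F], logical=[C,D,B,I,G,H,F,p,E]
After op 6 (rotate(-2)): offset=0, physical=[p,E,C,D,B,I,G,H,F], logical=[p,E,C,D,B,I,G,H,F]
After op 7 (swap(7, 3)): offset=0, physical=[p,E,C,H,B,I,G,D,F], logical=[p,E,C,H,B,I,G,D,F]

Answer: 0 p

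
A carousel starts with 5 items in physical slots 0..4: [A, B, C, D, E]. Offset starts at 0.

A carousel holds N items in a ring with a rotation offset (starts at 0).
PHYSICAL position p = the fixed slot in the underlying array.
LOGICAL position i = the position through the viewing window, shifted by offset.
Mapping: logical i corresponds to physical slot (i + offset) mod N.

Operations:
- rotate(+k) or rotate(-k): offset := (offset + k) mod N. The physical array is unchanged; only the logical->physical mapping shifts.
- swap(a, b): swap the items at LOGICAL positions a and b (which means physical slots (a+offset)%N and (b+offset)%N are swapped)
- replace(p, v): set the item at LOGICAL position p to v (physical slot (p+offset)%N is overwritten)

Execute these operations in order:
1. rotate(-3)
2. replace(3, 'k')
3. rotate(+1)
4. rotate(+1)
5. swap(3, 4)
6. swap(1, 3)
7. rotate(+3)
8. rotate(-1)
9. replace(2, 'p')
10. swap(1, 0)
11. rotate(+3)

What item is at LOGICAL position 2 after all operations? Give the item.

Answer: k

Derivation:
After op 1 (rotate(-3)): offset=2, physical=[A,B,C,D,E], logical=[C,D,E,A,B]
After op 2 (replace(3, 'k')): offset=2, physical=[k,B,C,D,E], logical=[C,D,E,k,B]
After op 3 (rotate(+1)): offset=3, physical=[k,B,C,D,E], logical=[D,E,k,B,C]
After op 4 (rotate(+1)): offset=4, physical=[k,B,C,D,E], logical=[E,k,B,C,D]
After op 5 (swap(3, 4)): offset=4, physical=[k,B,D,C,E], logical=[E,k,B,D,C]
After op 6 (swap(1, 3)): offset=4, physical=[D,B,k,C,E], logical=[E,D,B,k,C]
After op 7 (rotate(+3)): offset=2, physical=[D,B,k,C,E], logical=[k,C,E,D,B]
After op 8 (rotate(-1)): offset=1, physical=[D,B,k,C,E], logical=[B,k,C,E,D]
After op 9 (replace(2, 'p')): offset=1, physical=[D,B,k,p,E], logical=[B,k,p,E,D]
After op 10 (swap(1, 0)): offset=1, physical=[D,k,B,p,E], logical=[k,B,p,E,D]
After op 11 (rotate(+3)): offset=4, physical=[D,k,B,p,E], logical=[E,D,k,B,p]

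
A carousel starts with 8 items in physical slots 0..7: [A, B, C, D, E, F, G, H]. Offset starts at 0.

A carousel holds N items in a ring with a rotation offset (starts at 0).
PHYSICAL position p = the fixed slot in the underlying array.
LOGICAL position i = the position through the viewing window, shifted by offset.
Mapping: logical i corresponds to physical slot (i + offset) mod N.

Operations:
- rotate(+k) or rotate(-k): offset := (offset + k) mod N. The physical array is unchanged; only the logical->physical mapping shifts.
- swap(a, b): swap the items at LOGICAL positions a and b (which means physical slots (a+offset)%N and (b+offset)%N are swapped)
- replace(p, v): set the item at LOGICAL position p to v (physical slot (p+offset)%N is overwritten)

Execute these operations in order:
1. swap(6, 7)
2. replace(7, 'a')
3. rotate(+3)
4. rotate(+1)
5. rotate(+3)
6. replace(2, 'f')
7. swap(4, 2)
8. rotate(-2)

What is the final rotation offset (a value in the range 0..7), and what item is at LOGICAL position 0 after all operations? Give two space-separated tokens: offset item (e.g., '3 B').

Answer: 5 F

Derivation:
After op 1 (swap(6, 7)): offset=0, physical=[A,B,C,D,E,F,H,G], logical=[A,B,C,D,E,F,H,G]
After op 2 (replace(7, 'a')): offset=0, physical=[A,B,C,D,E,F,H,a], logical=[A,B,C,D,E,F,H,a]
After op 3 (rotate(+3)): offset=3, physical=[A,B,C,D,E,F,H,a], logical=[D,E,F,H,a,A,B,C]
After op 4 (rotate(+1)): offset=4, physical=[A,B,C,D,E,F,H,a], logical=[E,F,H,a,A,B,C,D]
After op 5 (rotate(+3)): offset=7, physical=[A,B,C,D,E,F,H,a], logical=[a,A,B,C,D,E,F,H]
After op 6 (replace(2, 'f')): offset=7, physical=[A,f,C,D,E,F,H,a], logical=[a,A,f,C,D,E,F,H]
After op 7 (swap(4, 2)): offset=7, physical=[A,D,C,f,E,F,H,a], logical=[a,A,D,C,f,E,F,H]
After op 8 (rotate(-2)): offset=5, physical=[A,D,C,f,E,F,H,a], logical=[F,H,a,A,D,C,f,E]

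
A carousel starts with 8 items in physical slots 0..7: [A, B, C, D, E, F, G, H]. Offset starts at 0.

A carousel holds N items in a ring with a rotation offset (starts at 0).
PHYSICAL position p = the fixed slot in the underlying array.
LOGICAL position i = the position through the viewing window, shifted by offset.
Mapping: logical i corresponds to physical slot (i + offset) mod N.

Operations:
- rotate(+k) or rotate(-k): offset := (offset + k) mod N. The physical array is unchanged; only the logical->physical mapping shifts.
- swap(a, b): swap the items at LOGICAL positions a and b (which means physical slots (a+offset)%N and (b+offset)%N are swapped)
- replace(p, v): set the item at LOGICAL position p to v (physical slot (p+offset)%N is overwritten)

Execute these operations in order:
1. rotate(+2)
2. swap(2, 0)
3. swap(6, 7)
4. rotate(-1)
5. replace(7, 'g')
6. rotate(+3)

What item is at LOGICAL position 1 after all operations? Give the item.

Answer: F

Derivation:
After op 1 (rotate(+2)): offset=2, physical=[A,B,C,D,E,F,G,H], logical=[C,D,E,F,G,H,A,B]
After op 2 (swap(2, 0)): offset=2, physical=[A,B,E,D,C,F,G,H], logical=[E,D,C,F,G,H,A,B]
After op 3 (swap(6, 7)): offset=2, physical=[B,A,E,D,C,F,G,H], logical=[E,D,C,F,G,H,B,A]
After op 4 (rotate(-1)): offset=1, physical=[B,A,E,D,C,F,G,H], logical=[A,E,D,C,F,G,H,B]
After op 5 (replace(7, 'g')): offset=1, physical=[g,A,E,D,C,F,G,H], logical=[A,E,D,C,F,G,H,g]
After op 6 (rotate(+3)): offset=4, physical=[g,A,E,D,C,F,G,H], logical=[C,F,G,H,g,A,E,D]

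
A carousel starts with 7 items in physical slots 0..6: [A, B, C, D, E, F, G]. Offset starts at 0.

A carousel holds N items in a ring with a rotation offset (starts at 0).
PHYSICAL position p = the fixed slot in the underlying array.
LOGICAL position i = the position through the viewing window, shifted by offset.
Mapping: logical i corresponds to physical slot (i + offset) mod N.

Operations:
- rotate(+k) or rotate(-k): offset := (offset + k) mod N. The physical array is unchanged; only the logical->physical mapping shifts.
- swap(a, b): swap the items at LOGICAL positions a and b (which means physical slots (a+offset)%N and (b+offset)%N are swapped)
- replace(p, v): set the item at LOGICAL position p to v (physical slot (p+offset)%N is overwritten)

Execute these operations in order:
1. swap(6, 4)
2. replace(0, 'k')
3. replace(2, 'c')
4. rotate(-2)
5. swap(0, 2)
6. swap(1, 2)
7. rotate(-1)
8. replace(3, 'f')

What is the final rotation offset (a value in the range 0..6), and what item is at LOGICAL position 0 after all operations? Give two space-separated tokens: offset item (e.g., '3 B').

After op 1 (swap(6, 4)): offset=0, physical=[A,B,C,D,G,F,E], logical=[A,B,C,D,G,F,E]
After op 2 (replace(0, 'k')): offset=0, physical=[k,B,C,D,G,F,E], logical=[k,B,C,D,G,F,E]
After op 3 (replace(2, 'c')): offset=0, physical=[k,B,c,D,G,F,E], logical=[k,B,c,D,G,F,E]
After op 4 (rotate(-2)): offset=5, physical=[k,B,c,D,G,F,E], logical=[F,E,k,B,c,D,G]
After op 5 (swap(0, 2)): offset=5, physical=[F,B,c,D,G,k,E], logical=[k,E,F,B,c,D,G]
After op 6 (swap(1, 2)): offset=5, physical=[E,B,c,D,G,k,F], logical=[k,F,E,B,c,D,G]
After op 7 (rotate(-1)): offset=4, physical=[E,B,c,D,G,k,F], logical=[G,k,F,E,B,c,D]
After op 8 (replace(3, 'f')): offset=4, physical=[f,B,c,D,G,k,F], logical=[G,k,F,f,B,c,D]

Answer: 4 G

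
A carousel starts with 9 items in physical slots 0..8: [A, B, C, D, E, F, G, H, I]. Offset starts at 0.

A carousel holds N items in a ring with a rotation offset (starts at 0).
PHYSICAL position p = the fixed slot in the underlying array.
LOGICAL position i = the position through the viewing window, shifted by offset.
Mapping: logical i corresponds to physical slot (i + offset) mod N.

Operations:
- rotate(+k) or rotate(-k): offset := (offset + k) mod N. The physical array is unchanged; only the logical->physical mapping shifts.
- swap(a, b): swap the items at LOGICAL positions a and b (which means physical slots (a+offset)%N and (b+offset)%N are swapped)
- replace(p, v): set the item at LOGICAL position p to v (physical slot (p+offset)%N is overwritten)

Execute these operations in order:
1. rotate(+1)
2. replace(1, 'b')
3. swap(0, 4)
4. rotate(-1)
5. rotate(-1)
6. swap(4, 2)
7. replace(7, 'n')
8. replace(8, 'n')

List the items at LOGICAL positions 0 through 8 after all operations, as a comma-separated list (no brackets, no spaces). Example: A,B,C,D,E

Answer: I,A,D,b,F,E,B,n,n

Derivation:
After op 1 (rotate(+1)): offset=1, physical=[A,B,C,D,E,F,G,H,I], logical=[B,C,D,E,F,G,H,I,A]
After op 2 (replace(1, 'b')): offset=1, physical=[A,B,b,D,E,F,G,H,I], logical=[B,b,D,E,F,G,H,I,A]
After op 3 (swap(0, 4)): offset=1, physical=[A,F,b,D,E,B,G,H,I], logical=[F,b,D,E,B,G,H,I,A]
After op 4 (rotate(-1)): offset=0, physical=[A,F,b,D,E,B,G,H,I], logical=[A,F,b,D,E,B,G,H,I]
After op 5 (rotate(-1)): offset=8, physical=[A,F,b,D,E,B,G,H,I], logical=[I,A,F,b,D,E,B,G,H]
After op 6 (swap(4, 2)): offset=8, physical=[A,D,b,F,E,B,G,H,I], logical=[I,A,D,b,F,E,B,G,H]
After op 7 (replace(7, 'n')): offset=8, physical=[A,D,b,F,E,B,n,H,I], logical=[I,A,D,b,F,E,B,n,H]
After op 8 (replace(8, 'n')): offset=8, physical=[A,D,b,F,E,B,n,n,I], logical=[I,A,D,b,F,E,B,n,n]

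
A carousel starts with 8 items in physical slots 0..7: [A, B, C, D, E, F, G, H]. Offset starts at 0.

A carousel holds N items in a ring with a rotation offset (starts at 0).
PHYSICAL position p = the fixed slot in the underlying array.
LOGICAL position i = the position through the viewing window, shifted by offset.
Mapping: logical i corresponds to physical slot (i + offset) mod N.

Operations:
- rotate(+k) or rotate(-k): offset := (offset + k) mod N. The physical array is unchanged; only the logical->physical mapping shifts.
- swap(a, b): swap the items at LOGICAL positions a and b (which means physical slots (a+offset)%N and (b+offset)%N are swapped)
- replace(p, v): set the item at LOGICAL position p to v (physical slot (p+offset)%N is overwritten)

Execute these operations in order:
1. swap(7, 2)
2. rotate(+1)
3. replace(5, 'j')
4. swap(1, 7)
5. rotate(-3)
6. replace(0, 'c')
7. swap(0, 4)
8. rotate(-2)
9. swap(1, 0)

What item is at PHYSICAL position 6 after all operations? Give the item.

Answer: A

Derivation:
After op 1 (swap(7, 2)): offset=0, physical=[A,B,H,D,E,F,G,C], logical=[A,B,H,D,E,F,G,C]
After op 2 (rotate(+1)): offset=1, physical=[A,B,H,D,E,F,G,C], logical=[B,H,D,E,F,G,C,A]
After op 3 (replace(5, 'j')): offset=1, physical=[A,B,H,D,E,F,j,C], logical=[B,H,D,E,F,j,C,A]
After op 4 (swap(1, 7)): offset=1, physical=[H,B,A,D,E,F,j,C], logical=[B,A,D,E,F,j,C,H]
After op 5 (rotate(-3)): offset=6, physical=[H,B,A,D,E,F,j,C], logical=[j,C,H,B,A,D,E,F]
After op 6 (replace(0, 'c')): offset=6, physical=[H,B,A,D,E,F,c,C], logical=[c,C,H,B,A,D,E,F]
After op 7 (swap(0, 4)): offset=6, physical=[H,B,c,D,E,F,A,C], logical=[A,C,H,B,c,D,E,F]
After op 8 (rotate(-2)): offset=4, physical=[H,B,c,D,E,F,A,C], logical=[E,F,A,C,H,B,c,D]
After op 9 (swap(1, 0)): offset=4, physical=[H,B,c,D,F,E,A,C], logical=[F,E,A,C,H,B,c,D]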